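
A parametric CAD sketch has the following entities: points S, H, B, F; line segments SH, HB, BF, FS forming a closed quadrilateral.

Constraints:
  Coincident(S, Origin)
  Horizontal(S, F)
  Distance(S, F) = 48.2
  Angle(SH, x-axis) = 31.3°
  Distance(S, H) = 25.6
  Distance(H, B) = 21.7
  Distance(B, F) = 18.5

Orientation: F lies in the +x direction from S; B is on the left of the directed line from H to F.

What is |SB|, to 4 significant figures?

46.63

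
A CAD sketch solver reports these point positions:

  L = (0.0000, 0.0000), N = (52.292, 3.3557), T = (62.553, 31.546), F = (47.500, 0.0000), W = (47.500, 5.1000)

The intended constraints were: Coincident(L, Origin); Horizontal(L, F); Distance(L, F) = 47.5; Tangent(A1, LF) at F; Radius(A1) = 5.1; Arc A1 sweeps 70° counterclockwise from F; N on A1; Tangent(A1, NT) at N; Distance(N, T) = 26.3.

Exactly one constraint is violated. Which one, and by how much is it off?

Distance(N, T) = 26.3 — off by 3.70.

L = (0.00, 0.00) ✓; L.y = 0.00, F.y = 0.00 ✓; |LF| = 47.50 ✓; ∠(WF, FL) = 90.00° ✓; |WF| = 5.100 ✓; bearing(W→N) − bearing(W→F) = 70.00° ✓; |WN| = 5.100 ✓; ∠(WN, NT) = 90.00° ✓; |NT| = 30.00 ✗.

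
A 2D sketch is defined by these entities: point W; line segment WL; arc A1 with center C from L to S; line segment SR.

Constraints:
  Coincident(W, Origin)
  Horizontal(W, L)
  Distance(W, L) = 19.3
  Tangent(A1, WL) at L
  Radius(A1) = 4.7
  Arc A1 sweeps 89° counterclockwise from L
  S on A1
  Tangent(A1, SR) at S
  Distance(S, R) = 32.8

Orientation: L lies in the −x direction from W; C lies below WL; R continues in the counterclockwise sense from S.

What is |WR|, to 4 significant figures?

44.76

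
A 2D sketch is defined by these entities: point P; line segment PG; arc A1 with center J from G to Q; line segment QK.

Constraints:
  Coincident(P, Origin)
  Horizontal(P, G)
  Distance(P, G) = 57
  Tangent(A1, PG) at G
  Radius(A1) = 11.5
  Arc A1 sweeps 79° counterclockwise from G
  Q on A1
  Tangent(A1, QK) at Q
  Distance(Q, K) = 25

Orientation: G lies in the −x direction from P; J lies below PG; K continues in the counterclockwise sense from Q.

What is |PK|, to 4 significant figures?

80.52

P is at the origin; P and G share the same y with |PG| = 57.0 and G on the −x side, so G = (-57.00, 0.000). Since A1 is tangent to PG there, JG ⟂ PG, so J = G + (0, -11.5) = (-57.00, -11.50). On A1, G sits at bearing 90° from J; a 79° counterclockwise sweep puts Q at bearing 169°, so Q = J + 11.5·(cos 169°, sin 169°) = (-68.29, -9.306). Tangency of A1 to QK means the radius JQ is perpendicular to QK, so QK runs along (−sin 169°, cos 169°); with |QK| = 25.0, K = (-73.06, -33.85). Then |PK| = |K − P| = 80.52.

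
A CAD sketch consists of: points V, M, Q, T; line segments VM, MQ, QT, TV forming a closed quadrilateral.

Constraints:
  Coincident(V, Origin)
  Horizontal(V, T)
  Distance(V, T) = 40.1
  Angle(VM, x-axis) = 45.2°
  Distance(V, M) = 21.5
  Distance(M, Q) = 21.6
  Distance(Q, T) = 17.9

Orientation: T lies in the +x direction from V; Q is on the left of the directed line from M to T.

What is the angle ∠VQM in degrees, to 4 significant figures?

19.49°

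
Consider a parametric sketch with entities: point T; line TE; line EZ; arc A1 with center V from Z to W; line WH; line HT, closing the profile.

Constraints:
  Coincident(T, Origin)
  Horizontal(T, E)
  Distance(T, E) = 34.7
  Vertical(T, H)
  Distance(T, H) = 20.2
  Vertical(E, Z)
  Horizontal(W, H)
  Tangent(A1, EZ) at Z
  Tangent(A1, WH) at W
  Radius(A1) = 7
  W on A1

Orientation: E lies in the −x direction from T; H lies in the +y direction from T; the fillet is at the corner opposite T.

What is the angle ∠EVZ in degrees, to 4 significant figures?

62.06°

The virtual corner opposite T is at (-34.70, 20.20). Tangency of A1 to EZ means the radius VZ is perpendicular to EZ and since A1 is tangent to WH there, VW ⟂ WH, with radius 7.0, so the center V sits 7.0 in from both sides at V = (-27.70, 13.20). That places the tangent points at Z = (-34.70, 13.20) on EZ and W = (-27.70, 20.20) on WH. Then cos ∠EVZ = VE·VZ / (|VE||VZ|), giving 62.06°.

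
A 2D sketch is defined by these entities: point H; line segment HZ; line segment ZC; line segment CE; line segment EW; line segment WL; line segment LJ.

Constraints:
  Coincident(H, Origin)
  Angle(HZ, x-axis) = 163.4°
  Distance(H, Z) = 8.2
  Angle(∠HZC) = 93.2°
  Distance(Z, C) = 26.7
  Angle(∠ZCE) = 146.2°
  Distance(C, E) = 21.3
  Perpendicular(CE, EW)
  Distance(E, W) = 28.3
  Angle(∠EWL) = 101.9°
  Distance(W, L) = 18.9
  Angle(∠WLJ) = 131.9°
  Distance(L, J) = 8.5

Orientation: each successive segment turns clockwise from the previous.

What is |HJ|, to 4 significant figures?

14.92

H is at the origin; HZ runs at 163.4° with length 8.2, so Z = (-7.858, 2.343). ∠HZC = 93.2° gives ZC at 76.60° from the x-axis; with |ZC| = 26.7, C = (-1.671, 28.32). ∠ZCE = 146.2° gives CE at 42.80° from the x-axis; with |CE| = 21.3, E = (13.96, 42.79). CE is perpendicular to EW, so EW runs at -47.20°; with |EW| = 28.3, W = (33.19, 22.02). ∠EWL = 101.9° gives WL at -125.3° from the x-axis; with |WL| = 18.9, L = (22.26, 6.598). ∠WLJ = 131.9° gives LJ at -173.4° from the x-axis; with |LJ| = 8.5, J = (13.82, 5.621). Then |HJ| = |J − H| = 14.92.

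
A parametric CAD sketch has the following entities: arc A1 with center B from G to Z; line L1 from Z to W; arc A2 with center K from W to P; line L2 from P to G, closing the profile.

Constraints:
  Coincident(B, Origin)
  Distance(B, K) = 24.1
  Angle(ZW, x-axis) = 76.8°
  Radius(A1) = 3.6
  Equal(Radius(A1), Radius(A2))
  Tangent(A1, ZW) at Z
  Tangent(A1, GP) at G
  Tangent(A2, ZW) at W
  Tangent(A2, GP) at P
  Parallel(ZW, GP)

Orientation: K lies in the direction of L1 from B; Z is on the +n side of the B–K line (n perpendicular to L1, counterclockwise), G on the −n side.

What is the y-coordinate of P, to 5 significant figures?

22.641

The slot axis is L1's direction at 76.8°, so u = (cos 76.8°, sin 76.8°) = (0.22835, 0.97358) and n = (−sin 76.8°, cos 76.8°) = (-0.97358, 0.22835). B is at the origin and K lies 24.1 along u from B, so K = 24.1·u = (5.5033, 23.463). Tangency of A1 to both parallel lines with radius 3.6 puts Z and G at B ± 3.6·n: Z = (-3.5049, 0.82206), G = (3.5049, -0.82206). Equal radii place W and P the same way about K: W = K + 3.6·n = (1.9984, 24.285), P = K − 3.6·n = (9.0081, 22.641). So P.y = 22.641.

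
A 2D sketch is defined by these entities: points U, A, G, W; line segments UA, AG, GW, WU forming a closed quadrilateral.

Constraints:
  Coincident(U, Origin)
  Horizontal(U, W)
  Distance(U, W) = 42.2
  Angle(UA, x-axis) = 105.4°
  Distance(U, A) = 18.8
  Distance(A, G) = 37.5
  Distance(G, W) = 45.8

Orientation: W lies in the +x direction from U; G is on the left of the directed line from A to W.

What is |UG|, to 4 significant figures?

48.34

Checks: |AG| = 37.50 ✓; |GW| = 45.80 ✓.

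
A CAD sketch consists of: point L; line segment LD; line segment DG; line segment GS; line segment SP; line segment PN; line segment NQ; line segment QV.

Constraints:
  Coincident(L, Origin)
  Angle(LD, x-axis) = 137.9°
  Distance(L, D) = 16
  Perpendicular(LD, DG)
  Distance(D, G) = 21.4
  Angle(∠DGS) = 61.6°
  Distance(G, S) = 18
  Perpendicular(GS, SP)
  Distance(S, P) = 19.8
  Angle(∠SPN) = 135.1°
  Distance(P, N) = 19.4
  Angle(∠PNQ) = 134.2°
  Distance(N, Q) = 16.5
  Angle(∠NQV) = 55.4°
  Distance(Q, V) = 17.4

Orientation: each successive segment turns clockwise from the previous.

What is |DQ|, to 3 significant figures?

26.7

∠SPN = 135.1° gives PN at 155° from the x-axis; with |PN| = 19.4, N = (-27.7, 11.3). ∠PNQ = 134.2° gives NQ at 109° from the x-axis; with |NQ| = 16.5, Q = (-33.0, 27.0). Then |DQ| = |Q − D| = 26.7.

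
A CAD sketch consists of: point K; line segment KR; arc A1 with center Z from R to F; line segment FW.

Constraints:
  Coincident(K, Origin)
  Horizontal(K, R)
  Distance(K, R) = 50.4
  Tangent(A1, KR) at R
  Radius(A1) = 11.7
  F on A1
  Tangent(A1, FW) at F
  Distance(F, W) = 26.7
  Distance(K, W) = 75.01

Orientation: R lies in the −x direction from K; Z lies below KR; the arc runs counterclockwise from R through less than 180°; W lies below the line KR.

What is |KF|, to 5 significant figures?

62.836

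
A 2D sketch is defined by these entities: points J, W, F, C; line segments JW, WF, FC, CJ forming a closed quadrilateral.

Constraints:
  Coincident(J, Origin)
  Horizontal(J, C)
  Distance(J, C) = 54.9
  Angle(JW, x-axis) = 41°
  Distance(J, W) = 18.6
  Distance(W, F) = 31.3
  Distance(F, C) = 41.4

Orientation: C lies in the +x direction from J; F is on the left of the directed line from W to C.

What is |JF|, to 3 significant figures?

49.8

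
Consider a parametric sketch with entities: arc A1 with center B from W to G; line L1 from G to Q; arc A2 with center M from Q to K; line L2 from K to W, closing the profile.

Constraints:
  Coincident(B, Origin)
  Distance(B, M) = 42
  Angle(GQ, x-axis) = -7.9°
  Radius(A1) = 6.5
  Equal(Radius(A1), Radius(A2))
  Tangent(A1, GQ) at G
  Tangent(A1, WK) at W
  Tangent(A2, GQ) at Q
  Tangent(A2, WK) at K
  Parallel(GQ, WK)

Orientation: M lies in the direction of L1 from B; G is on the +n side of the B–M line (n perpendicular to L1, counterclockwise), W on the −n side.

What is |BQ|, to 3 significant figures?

42.5

The slot axis is L1's direction at -7.9°, so u = (cos -7.9°, sin -7.9°) = (0.991, -0.137) and n = (−sin -7.9°, cos -7.9°) = (0.137, 0.991). B is at the origin and M lies 42.0 along u from B, so M = 42.0·u = (41.6, -5.77). Tangency of A1 to both parallel lines with radius 6.5 puts G and W at B ± 6.5·n: G = (0.893, 6.44), W = (-0.893, -6.44). Equal radii place Q and K the same way about M: Q = M + 6.5·n = (42.5, 0.666), K = M − 6.5·n = (40.7, -12.2). Then |BQ| = |Q − B| = 42.5.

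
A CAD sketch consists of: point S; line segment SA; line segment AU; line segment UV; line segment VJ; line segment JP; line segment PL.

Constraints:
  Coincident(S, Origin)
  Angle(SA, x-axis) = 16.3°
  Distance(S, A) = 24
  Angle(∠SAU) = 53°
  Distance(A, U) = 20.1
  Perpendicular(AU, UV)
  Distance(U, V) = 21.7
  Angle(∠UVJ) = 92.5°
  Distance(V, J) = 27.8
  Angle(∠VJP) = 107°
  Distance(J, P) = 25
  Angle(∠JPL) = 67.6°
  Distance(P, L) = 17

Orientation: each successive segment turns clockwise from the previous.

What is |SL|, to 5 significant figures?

23.266

S is at the origin; SA runs at 16.3° with length 24.0, so A = (23.035, 6.7360). ∠SAU = 53.0° gives AU at -110.70° from the x-axis; with |AU| = 20.1, U = (15.930, -12.066). The perpendicularity gives UV at right angles to AU, so UV runs at 159.30°; with |UV| = 21.7, V = (-4.3687, -4.3960). ∠UVJ = 92.5° gives VJ at 71.800° from the x-axis; with |VJ| = 27.8, J = (4.3143, 22.013). ∠VJP = 107.0° gives JP at -1.2000° from the x-axis; with |JP| = 25.0, P = (29.309, 21.490). ∠JPL = 67.6° gives PL at -113.60° from the x-axis; with |PL| = 17.0, L = (22.503, 5.9115). Then |SL| = |L − S| = 23.266.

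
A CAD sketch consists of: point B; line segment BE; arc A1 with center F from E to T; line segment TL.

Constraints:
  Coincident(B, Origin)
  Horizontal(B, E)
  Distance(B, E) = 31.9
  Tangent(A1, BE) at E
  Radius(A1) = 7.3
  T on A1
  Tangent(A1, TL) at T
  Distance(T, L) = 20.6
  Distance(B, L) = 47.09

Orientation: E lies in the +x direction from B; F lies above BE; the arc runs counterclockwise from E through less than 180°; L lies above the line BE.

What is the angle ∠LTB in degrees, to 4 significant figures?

96.85°

B is at the origin; BE is horizontal with |BE| = 31.9 and E on the +x side, so E = (31.90, 0.000). The tangent condition forces FE to be normal to BE, so F = E + (0, 7.3) = (31.90, 7.300). Since FT ⟂ TL (tangency), |FL| = √(7.3² + 20.6²) = 21.86 regardless of where T sits on A1. So L lies on both circle(B, 47.09) and circle(F, 21.86); the above-BE intersection is L = (37.55, 28.41). T is the foot of the tangent from L: T = (39.18, 7.875).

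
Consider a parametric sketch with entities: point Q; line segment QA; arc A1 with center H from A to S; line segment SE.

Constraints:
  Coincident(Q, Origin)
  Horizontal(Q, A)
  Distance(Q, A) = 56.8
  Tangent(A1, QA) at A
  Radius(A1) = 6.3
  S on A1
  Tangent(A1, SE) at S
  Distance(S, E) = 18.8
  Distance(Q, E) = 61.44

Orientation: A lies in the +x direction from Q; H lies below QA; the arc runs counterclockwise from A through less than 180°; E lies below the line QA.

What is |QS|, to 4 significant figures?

51.34

Q is at the origin; QA is horizontal with |QA| = 56.8 and A on the +x side, so A = (56.80, 0.000). The tangent condition forces HA to be normal to QA, so H = A + (0, -6.3) = (56.80, -6.300). Since HS ⟂ SE (tangency), |HE| = √(6.3² + 18.8²) = 19.83 regardless of where S sits on A1. So E lies on both circle(Q, 61.44) and circle(H, 19.83); the below-QA intersection is E = (55.62, -26.09). S is the foot of the tangent from E: S = (50.72, -7.944).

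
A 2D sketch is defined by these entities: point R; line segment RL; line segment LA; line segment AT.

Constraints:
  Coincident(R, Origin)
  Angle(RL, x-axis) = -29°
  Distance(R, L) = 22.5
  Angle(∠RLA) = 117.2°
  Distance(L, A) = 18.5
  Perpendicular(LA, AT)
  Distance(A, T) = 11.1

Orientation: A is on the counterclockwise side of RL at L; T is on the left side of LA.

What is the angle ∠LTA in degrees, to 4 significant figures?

59.04°

R is at the origin; RL runs at -29.0° with length 22.5, so L = 22.5·(cos -29.0°, sin -29.0°) = (19.68, -10.91). ∠RLA = 117.2°, so LA runs at -29.0° + (180° − 117.2°) = 33.80° from the x-axis; with |LA| = 18.5, A = L + 18.5·(cos 33.80°, sin 33.80°) = (35.05, -0.6167). LA ⟂ AT; with |AT| = 11.1 on the left of LA, T = A + 11.1·(-0.5563, 0.8310) = (28.88, 8.607). Then cos ∠LTA = TL·TA / (|TL||TA|), giving 59.04°.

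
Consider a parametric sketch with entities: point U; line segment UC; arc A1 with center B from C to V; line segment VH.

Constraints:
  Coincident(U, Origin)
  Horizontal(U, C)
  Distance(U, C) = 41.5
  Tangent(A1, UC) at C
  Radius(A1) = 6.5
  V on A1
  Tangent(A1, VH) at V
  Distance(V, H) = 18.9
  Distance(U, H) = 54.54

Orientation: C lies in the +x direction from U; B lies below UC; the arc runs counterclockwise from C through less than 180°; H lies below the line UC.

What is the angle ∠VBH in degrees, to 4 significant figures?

71.02°

Checks: U.y = 0.00, C.y = 0.00 ✓; |BV| = 6.500 ✓; ∠(BV, VH) = 90.00° ✓; |VH| = 18.90 ✓; |UH| = 54.54 ✓.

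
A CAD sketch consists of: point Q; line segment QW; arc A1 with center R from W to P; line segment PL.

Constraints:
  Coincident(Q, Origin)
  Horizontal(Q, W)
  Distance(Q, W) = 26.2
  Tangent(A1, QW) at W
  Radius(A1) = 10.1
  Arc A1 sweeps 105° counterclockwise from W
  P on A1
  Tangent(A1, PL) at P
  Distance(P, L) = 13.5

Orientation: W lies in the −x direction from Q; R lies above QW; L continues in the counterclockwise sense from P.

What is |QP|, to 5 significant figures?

20.786

Q is at the origin; Q and W share the same y with |QW| = 26.2 and W on the −x side, so W = (-26.200, 0.0000). A1 meets QW tangentially, so RW is at right angles to QW, so R = W + (0, 10.1) = (-26.200, 10.100). On A1, W sits at bearing -90° from R; a 105° counterclockwise sweep puts P at bearing 15°, so P = R + 10.1·(cos 15°, sin 15°) = (-16.444, 12.714). Then |QP| = |P − Q| = 20.786.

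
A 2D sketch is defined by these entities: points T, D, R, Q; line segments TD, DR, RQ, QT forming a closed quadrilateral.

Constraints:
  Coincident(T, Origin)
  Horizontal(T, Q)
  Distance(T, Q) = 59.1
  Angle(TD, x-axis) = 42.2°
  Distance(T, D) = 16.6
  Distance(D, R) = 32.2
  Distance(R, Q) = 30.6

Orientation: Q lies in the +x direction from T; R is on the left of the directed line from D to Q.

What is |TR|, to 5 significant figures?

48.329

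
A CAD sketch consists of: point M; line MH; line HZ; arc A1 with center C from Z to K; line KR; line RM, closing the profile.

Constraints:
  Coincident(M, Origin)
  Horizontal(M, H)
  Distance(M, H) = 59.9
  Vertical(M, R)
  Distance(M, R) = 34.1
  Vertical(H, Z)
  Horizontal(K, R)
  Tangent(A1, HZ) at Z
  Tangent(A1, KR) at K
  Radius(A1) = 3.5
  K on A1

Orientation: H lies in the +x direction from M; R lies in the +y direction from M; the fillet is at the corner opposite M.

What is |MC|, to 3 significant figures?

64.2

MR is vertical with |MR| = 34.1 and R on the +y side, so R = (0.00, 34.1). The virtual corner opposite M is at (59.9, 34.1). Tangency of A1 to HZ means the radius CZ is perpendicular to HZ and tangency of A1 to KR means the radius CK is perpendicular to KR, with radius 3.5, so the center C sits 3.5 in from both sides at C = (56.4, 30.6). Then |MC| = |C − M| = 64.2.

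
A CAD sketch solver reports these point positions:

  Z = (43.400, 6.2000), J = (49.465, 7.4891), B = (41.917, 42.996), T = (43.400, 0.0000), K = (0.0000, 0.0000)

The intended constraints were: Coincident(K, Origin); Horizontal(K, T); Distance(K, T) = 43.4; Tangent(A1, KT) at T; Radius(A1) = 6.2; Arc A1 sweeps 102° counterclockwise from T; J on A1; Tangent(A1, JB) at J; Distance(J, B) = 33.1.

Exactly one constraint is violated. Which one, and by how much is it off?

Distance(J, B) = 33.1 — off by 3.20.

K = (0.00, 0.00) ✓; K.y = 0.00, T.y = 0.00 ✓; |KT| = 43.40 ✓; ∠(ZT, TK) = 90.00° ✓; |ZT| = 6.200 ✓; bearing(Z→J) − bearing(Z→T) = 102.0° ✓; |ZJ| = 6.200 ✓; ∠(ZJ, JB) = 90.00° ✓; |JB| = 36.30 ✗.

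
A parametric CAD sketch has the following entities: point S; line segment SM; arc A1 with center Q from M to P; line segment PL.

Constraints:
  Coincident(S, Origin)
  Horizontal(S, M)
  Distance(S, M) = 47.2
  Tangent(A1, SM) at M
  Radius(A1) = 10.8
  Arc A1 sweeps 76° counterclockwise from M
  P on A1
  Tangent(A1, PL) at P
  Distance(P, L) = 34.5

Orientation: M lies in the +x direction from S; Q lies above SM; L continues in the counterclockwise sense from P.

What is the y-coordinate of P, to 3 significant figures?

8.19

S is at the origin; SM is horizontal with |SM| = 47.2 and M on the +x side, so M = (47.2, 0.00). Since A1 is tangent to SM there, QM ⟂ SM, so Q = M + (0, 10.8) = (47.2, 10.8). On A1, M sits at bearing -90° from Q; a 76° counterclockwise sweep puts P at bearing -14°, so P = Q + 10.8·(cos -14°, sin -14°) = (57.7, 8.19). So P.y = 8.19.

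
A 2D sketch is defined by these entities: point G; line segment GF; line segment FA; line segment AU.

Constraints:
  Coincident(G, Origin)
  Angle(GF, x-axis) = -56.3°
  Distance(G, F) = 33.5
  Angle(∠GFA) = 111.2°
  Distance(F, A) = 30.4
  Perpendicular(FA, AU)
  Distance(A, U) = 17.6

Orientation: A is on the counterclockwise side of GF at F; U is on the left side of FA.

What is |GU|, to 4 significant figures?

44.65

G is at the origin; GF runs at -56.3° with length 33.5, so F = 33.5·(cos -56.3°, sin -56.3°) = (18.59, -27.87). ∠GFA = 111.2°, so FA runs at -56.3° + (180° − 111.2°) = 12.50° from the x-axis; with |FA| = 30.4, A = F + 30.4·(cos 12.50°, sin 12.50°) = (48.27, -21.29). FA is perpendicular to AU; with |AU| = 17.6 on the left of FA, U = A + 17.6·(-0.2164, 0.9763) = (44.46, -4.108). Then |GU| = |U − G| = 44.65.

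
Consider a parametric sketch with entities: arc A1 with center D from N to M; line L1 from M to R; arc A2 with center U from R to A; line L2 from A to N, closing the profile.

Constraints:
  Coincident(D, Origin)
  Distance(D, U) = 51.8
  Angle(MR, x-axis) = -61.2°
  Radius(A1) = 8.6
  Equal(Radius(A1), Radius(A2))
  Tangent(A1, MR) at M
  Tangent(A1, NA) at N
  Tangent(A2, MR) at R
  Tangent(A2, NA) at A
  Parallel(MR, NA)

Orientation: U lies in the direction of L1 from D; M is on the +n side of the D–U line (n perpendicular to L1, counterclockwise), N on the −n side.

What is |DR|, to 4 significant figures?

52.51

The slot axis is L1's direction at -61.2°, so u = (cos -61.2°, sin -61.2°) = (0.4818, -0.8763) and n = (−sin -61.2°, cos -61.2°) = (0.8763, 0.4818). D is at the origin and U lies 51.8 along u from D, so U = 51.8·u = (24.95, -45.39). Tangency of A1 to both parallel lines with radius 8.6 puts M and N at D ± 8.6·n: M = (7.536, 4.143), N = (-7.536, -4.143). Equal radii place R and A the same way about U: R = U + 8.6·n = (32.49, -41.25), A = U − 8.6·n = (17.42, -49.54). Then |DR| = |R − D| = 52.51.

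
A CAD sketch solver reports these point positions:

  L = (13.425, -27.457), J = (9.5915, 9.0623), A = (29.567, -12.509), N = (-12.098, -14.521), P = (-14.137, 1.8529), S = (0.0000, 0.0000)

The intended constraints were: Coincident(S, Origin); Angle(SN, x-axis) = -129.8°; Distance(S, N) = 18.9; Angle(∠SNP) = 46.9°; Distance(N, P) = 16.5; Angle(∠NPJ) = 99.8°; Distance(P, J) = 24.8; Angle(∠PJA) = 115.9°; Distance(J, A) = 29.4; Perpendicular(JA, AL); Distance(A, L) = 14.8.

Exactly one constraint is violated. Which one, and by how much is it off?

Distance(A, L) = 14.8 — off by 7.20.

S = (0.00, 0.00) ✓; SN at -129.8° ✓; |SN| = 18.90 ✓; ∠SNP = 46.90° ✓; |NP| = 16.50 ✓; ∠NPJ = 99.80° ✓; |PJ| = 24.80 ✓; ∠PJA = 115.9° ✓; |JA| = 29.40 ✓; ∠(JA, AL) = 90.00° ✓; |AL| = 22.00 ✗.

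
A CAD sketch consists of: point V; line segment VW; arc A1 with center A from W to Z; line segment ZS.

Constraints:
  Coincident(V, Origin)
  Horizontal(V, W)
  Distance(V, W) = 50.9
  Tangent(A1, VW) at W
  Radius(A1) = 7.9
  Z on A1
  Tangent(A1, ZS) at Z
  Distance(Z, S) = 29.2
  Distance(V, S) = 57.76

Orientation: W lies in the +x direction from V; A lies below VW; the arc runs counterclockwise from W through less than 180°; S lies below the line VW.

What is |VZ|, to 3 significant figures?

43.8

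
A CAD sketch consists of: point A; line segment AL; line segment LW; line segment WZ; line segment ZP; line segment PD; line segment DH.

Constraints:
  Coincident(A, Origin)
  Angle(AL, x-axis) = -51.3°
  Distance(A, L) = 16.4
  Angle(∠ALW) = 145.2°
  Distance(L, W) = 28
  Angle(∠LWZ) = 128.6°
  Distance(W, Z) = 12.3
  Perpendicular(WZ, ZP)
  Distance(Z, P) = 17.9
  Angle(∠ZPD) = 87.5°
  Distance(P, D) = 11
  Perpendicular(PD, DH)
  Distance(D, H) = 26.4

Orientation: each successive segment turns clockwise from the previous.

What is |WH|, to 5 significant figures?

9.2870

A is at the origin; AL runs at -51.3° with length 16.4, so L = (10.254, -12.799). ∠ALW = 145.2° gives LW at -86.100° from the x-axis; with |LW| = 28.0, W = (12.158, -40.734). ∠LWZ = 128.6° gives WZ at -137.50° from the x-axis; with |WZ| = 12.3, Z = (3.0899, -49.044). WZ is perpendicular to ZP, so ZP runs at 132.50°; with |ZP| = 17.9, P = (-9.0032, -35.847). ∠ZPD = 87.5° gives PD at 40.000° from the x-axis; with |PD| = 11.0, D = (-0.57668, -28.776). The perpendicularity gives DH at right angles to PD, so DH runs at -50.000°; with |DH| = 26.4, H = (16.393, -49.000). Then |WH| = |H − W| = 9.2870.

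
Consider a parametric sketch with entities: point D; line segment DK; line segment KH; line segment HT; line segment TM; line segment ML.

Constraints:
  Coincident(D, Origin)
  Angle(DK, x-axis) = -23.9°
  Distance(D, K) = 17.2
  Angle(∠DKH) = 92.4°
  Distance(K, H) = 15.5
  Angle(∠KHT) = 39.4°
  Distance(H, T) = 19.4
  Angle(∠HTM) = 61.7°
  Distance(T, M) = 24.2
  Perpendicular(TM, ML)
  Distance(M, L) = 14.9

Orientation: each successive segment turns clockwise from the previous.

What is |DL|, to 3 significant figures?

33.4

D is at the origin; DK runs at -23.9° with length 17.2, so K = (15.7, -6.97). ∠DKH = 92.4° gives KH at -112° from the x-axis; with |KH| = 15.5, H = (10.0, -21.4). ∠KHT = 39.4° gives HT at 108° from the x-axis; with |HT| = 19.4, T = (4.08, -2.93). ∠HTM = 61.7° gives TM at -10.4° from the x-axis; with |TM| = 24.2, M = (27.9, -7.30). The perpendicularity gives ML at right angles to TM, so ML runs at -100°; with |ML| = 14.9, L = (25.2, -22.0). Then |DL| = |L − D| = 33.4.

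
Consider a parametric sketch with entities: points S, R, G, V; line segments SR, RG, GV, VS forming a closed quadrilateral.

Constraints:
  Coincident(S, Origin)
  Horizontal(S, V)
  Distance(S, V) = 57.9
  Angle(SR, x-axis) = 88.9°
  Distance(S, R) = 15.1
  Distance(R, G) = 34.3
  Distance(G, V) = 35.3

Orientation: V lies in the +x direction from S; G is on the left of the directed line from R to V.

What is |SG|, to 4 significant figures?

41.55

S is at the origin; SV is horizontal with |SV| = 57.9 and V in +x, so V = (57.9, 0). SR runs at 88.9° with |SR| = 15.1, so R = (0.2899, 15.10). G is determined by |RG| = 34.3 and |GV| = 35.3 together: it lies at the intersection of circle(R, 34.3) and circle(V, 35.3). With |RV| = 59.56, the foot of the radical line on RV is 29.19 from R and the perpendicular offset is √(34.3² − 29.19²) = 18.01. Taking the left-of-RV solution: G = (33.09, 25.12).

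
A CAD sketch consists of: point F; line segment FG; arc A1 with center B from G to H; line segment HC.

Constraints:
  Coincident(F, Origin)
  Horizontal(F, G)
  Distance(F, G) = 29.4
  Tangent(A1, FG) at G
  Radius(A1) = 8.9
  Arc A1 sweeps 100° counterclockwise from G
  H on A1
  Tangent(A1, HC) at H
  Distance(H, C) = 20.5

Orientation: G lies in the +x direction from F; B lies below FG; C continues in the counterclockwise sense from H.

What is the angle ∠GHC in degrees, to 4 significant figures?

130.0°

F is at the origin; FG is horizontal with |FG| = 29.4 and G on the +x side, so G = (29.40, 0.000). Since A1 is tangent to FG there, BG ⟂ FG, so B = G + (0, -8.9) = (29.40, -8.900). On A1, G sits at bearing 90° from B; a 100° counterclockwise sweep puts H at bearing 190°, so H = B + 8.9·(cos 190°, sin 190°) = (20.64, -10.45). A1 meets HC tangentially, so BH is at right angles to HC, so HC runs along (−sin 190°, cos 190°); with |HC| = 20.5, C = (24.19, -30.63). Then cos ∠GHC = HG·HC / (|HG||HC|), giving 130.0°.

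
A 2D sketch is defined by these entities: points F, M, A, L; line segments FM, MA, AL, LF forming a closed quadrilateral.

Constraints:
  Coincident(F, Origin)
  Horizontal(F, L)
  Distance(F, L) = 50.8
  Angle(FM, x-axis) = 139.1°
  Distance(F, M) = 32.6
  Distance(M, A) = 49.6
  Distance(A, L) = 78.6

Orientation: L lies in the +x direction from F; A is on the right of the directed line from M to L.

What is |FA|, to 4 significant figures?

36.12

F is at the origin; FL is horizontal with |FL| = 50.8 and L in +x, so L = (50.8, 0). FM runs at 139.1° with |FM| = 32.6, so M = (-24.64, 21.34). A is determined by |MA| = 49.6 and |AL| = 78.6 together: it lies at the intersection of circle(M, 49.6) and circle(L, 78.6). With |ML| = 78.40, the foot of the radical line on ML is 15.49 from M and the perpendicular offset is √(49.6² − 15.49²) = 47.12. Taking the right-of-ML solution: A = (-22.56, -28.21).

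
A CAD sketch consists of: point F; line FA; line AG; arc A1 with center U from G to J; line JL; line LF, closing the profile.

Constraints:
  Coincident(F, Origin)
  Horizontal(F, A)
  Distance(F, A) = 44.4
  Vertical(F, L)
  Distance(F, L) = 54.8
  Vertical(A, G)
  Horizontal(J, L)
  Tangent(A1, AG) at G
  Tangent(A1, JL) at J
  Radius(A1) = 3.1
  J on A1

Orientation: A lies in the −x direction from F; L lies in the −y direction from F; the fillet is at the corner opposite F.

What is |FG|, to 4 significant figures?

68.15

F is at the origin; F and A share the same y with |FA| = 44.4 and A on the −x side, so A = (-44.40, 0.000). FL is vertical with |FL| = 54.8 and L on the −y side, so L = (0.000, -54.80). The virtual corner opposite F is at (-44.40, -54.80). The tangent condition forces UG to be normal to AG and tangency of A1 to JL means the radius UJ is perpendicular to JL, with radius 3.1, so the center U sits 3.1 in from both sides at U = (-41.30, -51.70). That places the tangent points at G = (-44.40, -51.70) on AG and J = (-41.30, -54.80) on JL. Then |FG| = |G − F| = 68.15.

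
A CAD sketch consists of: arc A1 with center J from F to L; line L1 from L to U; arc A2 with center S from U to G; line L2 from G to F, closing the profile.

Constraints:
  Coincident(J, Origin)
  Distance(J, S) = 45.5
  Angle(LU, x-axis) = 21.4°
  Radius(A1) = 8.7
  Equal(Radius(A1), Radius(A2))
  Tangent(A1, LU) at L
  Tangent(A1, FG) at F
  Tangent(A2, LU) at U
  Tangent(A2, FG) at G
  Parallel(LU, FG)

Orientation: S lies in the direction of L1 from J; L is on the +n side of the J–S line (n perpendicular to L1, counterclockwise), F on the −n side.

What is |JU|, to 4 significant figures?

46.32

Tangency of A1 to both parallel lines with radius 8.7 puts L and F at J ± 8.7·n: L = (-3.174, 8.100), F = (3.174, -8.100). Equal radii place U and G the same way about S: U = S + 8.7·n = (39.19, 24.70), G = S − 8.7·n = (45.54, 8.502). Then |JU| = |U − J| = 46.32.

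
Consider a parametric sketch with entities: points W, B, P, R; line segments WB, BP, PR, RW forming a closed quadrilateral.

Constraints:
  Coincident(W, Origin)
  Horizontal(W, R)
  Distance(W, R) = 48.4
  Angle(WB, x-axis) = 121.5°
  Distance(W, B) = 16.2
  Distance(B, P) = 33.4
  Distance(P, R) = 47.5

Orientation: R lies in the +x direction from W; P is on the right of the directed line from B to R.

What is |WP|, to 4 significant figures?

17.62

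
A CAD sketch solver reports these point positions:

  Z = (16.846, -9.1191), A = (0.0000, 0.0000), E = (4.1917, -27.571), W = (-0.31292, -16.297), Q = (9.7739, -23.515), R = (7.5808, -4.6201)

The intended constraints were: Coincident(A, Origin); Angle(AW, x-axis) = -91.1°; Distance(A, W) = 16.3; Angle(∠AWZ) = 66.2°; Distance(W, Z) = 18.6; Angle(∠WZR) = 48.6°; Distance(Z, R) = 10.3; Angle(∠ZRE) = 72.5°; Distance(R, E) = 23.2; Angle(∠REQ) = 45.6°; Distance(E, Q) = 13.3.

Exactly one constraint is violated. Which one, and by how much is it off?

Distance(E, Q) = 13.3 — off by 6.40.

A = (0.00, 0.00) ✓; AW at -91.10° ✓; |AW| = 16.30 ✓; ∠AWZ = 66.20° ✓; |WZ| = 18.60 ✓; ∠WZR = 48.60° ✓; |ZR| = 10.30 ✓; ∠ZRE = 72.50° ✓; |RE| = 23.20 ✓; ∠REQ = 45.60° ✓; |EQ| = 6.900 ✗.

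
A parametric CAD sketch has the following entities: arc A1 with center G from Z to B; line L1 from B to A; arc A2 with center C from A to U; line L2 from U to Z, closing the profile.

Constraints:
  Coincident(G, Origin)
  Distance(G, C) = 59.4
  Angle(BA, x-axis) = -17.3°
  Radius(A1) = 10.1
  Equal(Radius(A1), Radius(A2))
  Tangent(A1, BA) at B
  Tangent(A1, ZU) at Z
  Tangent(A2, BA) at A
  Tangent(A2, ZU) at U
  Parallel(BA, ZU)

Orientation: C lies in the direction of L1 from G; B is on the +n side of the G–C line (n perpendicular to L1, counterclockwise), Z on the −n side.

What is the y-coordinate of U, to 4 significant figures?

-27.31

The slot axis is L1's direction at -17.3°, so u = (cos -17.3°, sin -17.3°) = (0.9548, -0.2974) and n = (−sin -17.3°, cos -17.3°) = (0.2974, 0.9548). G is at the origin and C lies 59.4 along u from G, so C = 59.4·u = (56.71, -17.66). Tangency of A1 to both parallel lines with radius 10.1 puts B and Z at G ± 10.1·n: B = (3.003, 9.643), Z = (-3.003, -9.643). Equal radii place A and U the same way about C: A = C + 10.1·n = (59.72, -8.021), U = C − 10.1·n = (53.71, -27.31). So U.y = -27.31.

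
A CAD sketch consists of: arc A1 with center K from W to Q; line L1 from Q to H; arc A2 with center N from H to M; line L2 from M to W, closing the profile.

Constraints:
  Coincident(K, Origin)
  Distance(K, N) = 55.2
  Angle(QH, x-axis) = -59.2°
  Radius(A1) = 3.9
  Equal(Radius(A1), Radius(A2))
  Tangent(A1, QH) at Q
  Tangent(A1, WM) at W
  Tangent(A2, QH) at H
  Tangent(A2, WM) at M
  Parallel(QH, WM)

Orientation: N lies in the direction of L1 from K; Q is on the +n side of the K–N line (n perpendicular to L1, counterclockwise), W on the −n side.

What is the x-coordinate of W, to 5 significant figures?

-3.3499

The slot axis is L1's direction at -59.2°, so u = (cos -59.2°, sin -59.2°) = (0.51204, -0.85896) and n = (−sin -59.2°, cos -59.2°) = (0.85896, 0.51204). K is at the origin and N lies 55.2 along u from K, so N = 55.2·u = (28.265, -47.415). Tangency of A1 to both parallel lines with radius 3.9 puts Q and W at K ± 3.9·n: Q = (3.3499, 1.9970), W = (-3.3499, -1.9970). So W.x = -3.3499.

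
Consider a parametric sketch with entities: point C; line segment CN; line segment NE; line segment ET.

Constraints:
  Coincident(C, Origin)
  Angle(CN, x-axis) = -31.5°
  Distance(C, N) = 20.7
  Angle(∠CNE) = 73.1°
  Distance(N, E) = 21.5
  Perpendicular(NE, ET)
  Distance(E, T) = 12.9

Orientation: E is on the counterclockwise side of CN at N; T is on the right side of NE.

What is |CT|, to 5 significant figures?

36.186

C is at the origin; CN runs at -31.5° with length 20.7, so N = 20.7·(cos -31.5°, sin -31.5°) = (17.650, -10.816). ∠CNE = 73.1°, so NE runs at -31.5° + (180° − 73.1°) = 75.400° from the x-axis; with |NE| = 21.5, E = N + 21.5·(cos 75.400°, sin 75.400°) = (23.069, 9.9900). NE ⟂ ET; with |ET| = 12.9 on the right of NE, T = E + 12.9·(0.96771, -0.25207) = (35.553, 6.7383). Then |CT| = |T − C| = 36.186.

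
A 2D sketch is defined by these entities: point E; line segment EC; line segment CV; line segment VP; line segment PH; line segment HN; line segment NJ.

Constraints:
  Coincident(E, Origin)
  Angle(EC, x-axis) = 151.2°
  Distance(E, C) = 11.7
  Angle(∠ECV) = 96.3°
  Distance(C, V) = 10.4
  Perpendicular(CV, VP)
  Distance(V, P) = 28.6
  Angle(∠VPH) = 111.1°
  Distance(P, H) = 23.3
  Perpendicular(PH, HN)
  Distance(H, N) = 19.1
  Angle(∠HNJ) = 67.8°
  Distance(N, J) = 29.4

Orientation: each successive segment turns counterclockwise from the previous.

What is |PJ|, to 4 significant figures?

8.901

E is at the origin; EC runs at 151.2° with length 11.7, so C = (-10.25, 5.637). ∠ECV = 96.3° gives CV at -125.1° from the x-axis; with |CV| = 10.4, V = (-16.23, -2.872). CV is perpendicular to VP, so VP runs at -35.10°; with |VP| = 28.6, P = (7.166, -19.32). ∠VPH = 111.1° gives PH at 33.80° from the x-axis; with |PH| = 23.3, H = (26.53, -6.356). PH is perpendicular to HN, so HN runs at 123.8°; with |HN| = 19.1, N = (15.90, 9.516). ∠HNJ = 67.8° gives NJ at -124.0° from the x-axis; with |NJ| = 29.4, J = (-0.5373, -14.86). Then |PJ| = |J − P| = 8.901.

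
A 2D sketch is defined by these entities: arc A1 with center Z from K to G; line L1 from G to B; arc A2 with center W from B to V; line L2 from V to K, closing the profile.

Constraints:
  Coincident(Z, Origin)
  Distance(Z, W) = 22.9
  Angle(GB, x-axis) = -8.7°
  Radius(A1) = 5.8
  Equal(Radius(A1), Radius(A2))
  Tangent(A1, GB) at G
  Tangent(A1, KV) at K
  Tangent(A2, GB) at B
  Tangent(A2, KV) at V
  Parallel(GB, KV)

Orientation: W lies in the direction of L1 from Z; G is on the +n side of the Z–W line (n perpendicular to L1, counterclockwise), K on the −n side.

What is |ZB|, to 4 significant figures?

23.62

Tangency of A1 to both parallel lines with radius 5.8 puts G and K at Z ± 5.8·n: G = (0.8773, 5.733), K = (-0.8773, -5.733). Equal radii place B and V the same way about W: B = W + 5.8·n = (23.51, 2.269), V = W − 5.8·n = (21.76, -9.197). Then |ZB| = |B − Z| = 23.62.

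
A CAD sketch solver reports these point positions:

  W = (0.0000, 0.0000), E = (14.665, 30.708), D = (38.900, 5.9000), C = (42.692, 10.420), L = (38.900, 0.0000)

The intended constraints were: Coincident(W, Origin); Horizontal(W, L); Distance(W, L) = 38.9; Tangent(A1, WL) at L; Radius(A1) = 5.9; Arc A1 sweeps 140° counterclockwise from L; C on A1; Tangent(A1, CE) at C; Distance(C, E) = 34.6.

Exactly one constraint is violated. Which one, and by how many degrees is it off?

Tangent(A1, CE) at C — off by 4.09°.

W = (0.00, 0.00) ✓; W.y = 0.00, L.y = 0.00 ✓; |WL| = 38.90 ✓; ∠(DL, LW) = 90.00° ✓; |DL| = 5.900 ✓; bearing(D→C) − bearing(D→L) = 140.0° ✓; |DC| = 5.900 ✓; ∠(DC, CE) = 85.91° ✗; |CE| = 34.60 ✓.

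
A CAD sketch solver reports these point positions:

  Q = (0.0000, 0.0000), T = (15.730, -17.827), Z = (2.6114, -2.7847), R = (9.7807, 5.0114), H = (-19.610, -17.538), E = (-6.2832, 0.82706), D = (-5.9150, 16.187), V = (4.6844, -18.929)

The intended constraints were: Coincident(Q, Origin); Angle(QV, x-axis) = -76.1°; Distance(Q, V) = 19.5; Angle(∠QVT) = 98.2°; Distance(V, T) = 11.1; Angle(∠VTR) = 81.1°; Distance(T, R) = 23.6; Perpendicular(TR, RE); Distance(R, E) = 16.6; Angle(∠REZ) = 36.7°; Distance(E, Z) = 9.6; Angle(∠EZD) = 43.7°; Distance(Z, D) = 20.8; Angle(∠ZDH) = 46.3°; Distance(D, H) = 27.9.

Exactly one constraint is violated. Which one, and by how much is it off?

Distance(D, H) = 27.9 — off by 8.50.

Q = (0.00, 0.00) ✓; QV at -76.10° ✓; |QV| = 19.50 ✓; ∠QVT = 98.20° ✓; |VT| = 11.10 ✓; ∠VTR = 81.10° ✓; |TR| = 23.60 ✓; ∠(TR, RE) = 90.00° ✓; |RE| = 16.60 ✓; ∠REZ = 36.70° ✓; |EZ| = 9.600 ✓; ∠EZD = 43.70° ✓; |ZD| = 20.80 ✓; ∠ZDH = 46.30° ✓; |DH| = 36.40 ✗.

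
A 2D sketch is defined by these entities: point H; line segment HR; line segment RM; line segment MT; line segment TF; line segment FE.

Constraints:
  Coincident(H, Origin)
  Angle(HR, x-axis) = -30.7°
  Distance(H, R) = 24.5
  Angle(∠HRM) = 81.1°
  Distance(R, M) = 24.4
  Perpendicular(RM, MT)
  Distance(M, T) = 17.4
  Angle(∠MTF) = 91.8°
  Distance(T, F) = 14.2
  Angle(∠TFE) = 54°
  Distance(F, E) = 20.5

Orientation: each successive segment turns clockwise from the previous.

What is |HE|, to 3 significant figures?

29.4

H is at the origin; HR runs at -30.7° with length 24.5, so R = (21.1, -12.5). ∠HRM = 81.1° gives RM at -130° from the x-axis; with |RM| = 24.4, M = (5.51, -31.3). The perpendicularity gives MT at right angles to RM, so MT runs at 140°; with |MT| = 17.4, T = (-7.89, -20.2). ∠MTF = 91.8° gives TF at 52.2° from the x-axis; with |TF| = 14.2, F = (0.810, -9.00). ∠TFE = 54.0° gives FE at -73.8° from the x-axis; with |FE| = 20.5, E = (6.53, -28.7). Then |HE| = |E − H| = 29.4.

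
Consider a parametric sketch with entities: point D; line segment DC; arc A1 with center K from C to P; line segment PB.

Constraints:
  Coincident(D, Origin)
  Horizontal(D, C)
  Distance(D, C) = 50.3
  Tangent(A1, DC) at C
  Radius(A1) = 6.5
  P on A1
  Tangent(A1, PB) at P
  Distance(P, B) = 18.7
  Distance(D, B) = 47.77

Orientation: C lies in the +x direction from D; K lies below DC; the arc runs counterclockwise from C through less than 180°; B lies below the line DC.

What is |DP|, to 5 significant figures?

44.219

Checks: |KP| = 6.500 ✓; ∠(KP, PB) = 90.00° ✓; |PB| = 18.70 ✓; |DB| = 47.77 ✓.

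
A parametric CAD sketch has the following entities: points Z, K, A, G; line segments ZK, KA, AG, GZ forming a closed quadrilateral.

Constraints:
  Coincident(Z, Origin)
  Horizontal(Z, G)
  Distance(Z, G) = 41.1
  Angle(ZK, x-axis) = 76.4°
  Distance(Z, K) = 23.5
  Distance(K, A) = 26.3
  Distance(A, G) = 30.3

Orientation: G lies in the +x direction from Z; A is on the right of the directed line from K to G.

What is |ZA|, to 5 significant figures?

11.316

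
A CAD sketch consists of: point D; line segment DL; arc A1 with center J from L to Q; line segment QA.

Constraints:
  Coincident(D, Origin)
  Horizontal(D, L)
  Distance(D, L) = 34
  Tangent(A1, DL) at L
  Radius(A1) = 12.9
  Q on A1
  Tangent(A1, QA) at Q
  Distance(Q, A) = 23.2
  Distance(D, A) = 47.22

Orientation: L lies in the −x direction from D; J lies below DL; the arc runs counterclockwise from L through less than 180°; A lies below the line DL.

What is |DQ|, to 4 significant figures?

48.50

Checks: ∠(JL, LD) = 90.00° ✓; |JL| = 12.90 ✓; |JQ| = 12.90 ✓; ∠(JQ, QA) = 90.00° ✓; |QA| = 23.20 ✓; |DA| = 47.22 ✓.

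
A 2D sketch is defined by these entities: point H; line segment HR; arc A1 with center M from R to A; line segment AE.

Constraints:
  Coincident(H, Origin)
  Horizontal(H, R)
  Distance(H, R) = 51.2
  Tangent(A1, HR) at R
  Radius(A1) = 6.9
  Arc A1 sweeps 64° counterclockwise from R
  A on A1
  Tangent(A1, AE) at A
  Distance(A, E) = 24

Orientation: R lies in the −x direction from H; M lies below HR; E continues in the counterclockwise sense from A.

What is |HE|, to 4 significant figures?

72.53

H is at the origin; HR is horizontal with |HR| = 51.2 and R on the −x side, so R = (-51.20, 0.000). Tangency of A1 to HR means the radius MR is perpendicular to HR, so M = R + (0, -6.9) = (-51.20, -6.900). On A1, R sits at bearing 90° from M; a 64° counterclockwise sweep puts A at bearing 154°, so A = M + 6.9·(cos 154°, sin 154°) = (-57.40, -3.875). A1 meets AE tangentially, so MA is at right angles to AE, so AE runs along (−sin 154°, cos 154°); with |AE| = 24.0, E = (-67.92, -25.45). Then |HE| = |E − H| = 72.53.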